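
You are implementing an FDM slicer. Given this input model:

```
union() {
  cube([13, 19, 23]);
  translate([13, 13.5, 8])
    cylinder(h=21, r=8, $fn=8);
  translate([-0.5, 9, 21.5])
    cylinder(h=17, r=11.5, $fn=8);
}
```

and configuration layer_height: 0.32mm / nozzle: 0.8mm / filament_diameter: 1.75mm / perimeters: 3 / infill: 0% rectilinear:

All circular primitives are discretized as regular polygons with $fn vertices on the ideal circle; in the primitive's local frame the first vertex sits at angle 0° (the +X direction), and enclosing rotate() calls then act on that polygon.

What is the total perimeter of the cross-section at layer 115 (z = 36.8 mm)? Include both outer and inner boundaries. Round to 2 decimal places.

At z = 36.8 mm: the cube does not reach this height (z outside [0, 23]); the cylinder at (13, 13.5) is not intersected at this z (z outside [8, 29]); the r=11.5 cylinder at (-0.5, 9) gives a regular 8-gon of circumradius 11.5 (constant along its height) (perimeter = 2·8·11.500·sin(180°/8) = 70.41 mm); Merging all regions: only the r=11.5 cylinder at (-0.5, 9) is present, so the union is just that shape — boundary = 70.41 mm. Overall, the cross-section is a single solid region. Total boundary length (outer) = 70.41 mm.

70.41 mm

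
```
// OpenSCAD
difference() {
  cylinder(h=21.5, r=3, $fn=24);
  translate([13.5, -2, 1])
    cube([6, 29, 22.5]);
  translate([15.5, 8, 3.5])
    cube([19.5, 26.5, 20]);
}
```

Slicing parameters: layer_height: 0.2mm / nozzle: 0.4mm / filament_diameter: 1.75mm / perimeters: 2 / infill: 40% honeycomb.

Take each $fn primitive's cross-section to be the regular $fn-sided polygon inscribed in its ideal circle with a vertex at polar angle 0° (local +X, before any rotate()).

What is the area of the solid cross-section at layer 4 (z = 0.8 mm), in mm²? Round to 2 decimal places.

At z = 0.8 mm: the cylinder: section is a regular 24-gon, circumradius r=3 (area = (24/2)·3.000²·sin(360°/24) = 27.95 mm²); the cube at (13.5, -2) does not reach this height (z outside [1, 23.5]); the cube at (15.5, 8) is not intersected at this z (z outside [3.5, 23.5]); Subtracting the remaining from the first: none of the subtracted shapes is present at this height, so the r=3 cylinder is unchanged — area = 27.95 mm². Overall, the cross-section is a single solid region. Net area = 27.95 mm².

27.95 mm²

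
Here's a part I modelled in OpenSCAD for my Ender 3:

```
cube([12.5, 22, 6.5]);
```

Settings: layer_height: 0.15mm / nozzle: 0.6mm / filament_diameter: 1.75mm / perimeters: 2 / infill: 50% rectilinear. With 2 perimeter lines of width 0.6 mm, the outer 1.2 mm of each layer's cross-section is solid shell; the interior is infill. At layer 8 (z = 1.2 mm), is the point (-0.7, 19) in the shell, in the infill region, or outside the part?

outside

At z = 1.2 mm: the cube (footprint 12.5×22) is included at this height. Overall, the cross-section is a single solid region. The nearest boundary edge runs (0.00, 22.00)→(0.00, 0.00); distance from the point to it = 0.70 mm. The point is not inside any of the regions above, so it lies outside the cross-section (0.70 mm from the nearest boundary).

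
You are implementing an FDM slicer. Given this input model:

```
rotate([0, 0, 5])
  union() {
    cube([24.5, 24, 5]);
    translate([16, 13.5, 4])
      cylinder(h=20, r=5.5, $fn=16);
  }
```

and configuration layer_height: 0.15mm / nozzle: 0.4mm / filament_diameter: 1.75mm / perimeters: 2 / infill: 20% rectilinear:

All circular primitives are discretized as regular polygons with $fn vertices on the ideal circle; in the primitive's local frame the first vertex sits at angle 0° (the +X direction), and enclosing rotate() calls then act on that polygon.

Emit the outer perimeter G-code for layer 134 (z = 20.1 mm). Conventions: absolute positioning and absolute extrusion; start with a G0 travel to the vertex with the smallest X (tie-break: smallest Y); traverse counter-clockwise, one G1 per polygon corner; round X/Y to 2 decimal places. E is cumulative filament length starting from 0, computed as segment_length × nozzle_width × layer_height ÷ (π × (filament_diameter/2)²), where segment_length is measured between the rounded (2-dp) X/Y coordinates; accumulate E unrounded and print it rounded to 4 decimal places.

G0 X9.28 Y14.36 Z20.10
G1 X9.88 Y12.30 E0.0535
G1 X11.23 Y10.63 E0.1071
G1 X13.11 Y9.60 E0.1606
G1 X15.24 Y9.36 E0.2140
G1 X17.30 Y9.96 E0.2676
G1 X18.98 Y11.31 E0.3213
G1 X20.01 Y13.19 E0.3748
G1 X20.24 Y15.32 E0.4282
G1 X19.64 Y17.38 E0.4818
G1 X18.30 Y19.06 E0.5354
G1 X16.42 Y20.09 E0.5888
G1 X14.28 Y20.32 E0.6425
G1 X12.22 Y19.72 E0.6960
G1 X10.55 Y18.38 E0.7495
G1 X9.52 Y16.50 E0.8029
G1 X9.28 Y14.36 E0.8566

At z = 20.1 mm: the cube is absent (z outside [0, 5]); the r=5.5 cylinder at (16, 13.5) gives a regular 16-gon of circumradius 5.5 (constant along its height); Combining (union): only the r=5.5 cylinder at (16, 13.5) is present, so the union is just that shape — 1 connected region; (rotated 5° about Z; rotation is an isometry so areas/perimeters/island counts are preserved). The outline is a single polygon with 16 vertices. Extrusion per mm of travel: 0.4 × 0.15 / (π × 0.875²) = 0.024945. Accumulating E over each segment gives final E = 0.8566.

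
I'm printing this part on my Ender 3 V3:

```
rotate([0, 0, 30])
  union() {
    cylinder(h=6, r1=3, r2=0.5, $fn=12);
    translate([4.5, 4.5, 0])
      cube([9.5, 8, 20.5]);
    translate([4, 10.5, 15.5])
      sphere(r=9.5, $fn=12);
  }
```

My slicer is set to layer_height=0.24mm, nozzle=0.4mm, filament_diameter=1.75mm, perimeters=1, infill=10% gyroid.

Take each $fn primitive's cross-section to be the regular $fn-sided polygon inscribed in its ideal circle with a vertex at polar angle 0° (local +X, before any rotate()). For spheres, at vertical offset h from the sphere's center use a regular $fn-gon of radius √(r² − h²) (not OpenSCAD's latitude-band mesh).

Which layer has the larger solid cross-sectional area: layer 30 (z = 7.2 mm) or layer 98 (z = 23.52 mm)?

Layer 30 (z = 7.2): the cone is absent (z outside [0, 6]); the cube at (4.5, 4.5) is present — its section is the full 9.5×8 rectangle (area 76.00 mm²); the sphere at (4, 10.5): section is a regular 12-gon, circumradius = √(r²−h²) = √(9.5²−8.3²) = 4.622 (area = (12/2)·4.622²·sin(360°/12) = 64.08 mm²); Combining (union): the regions partially overlap — summed areas 140.08 mm² minus the doubly-counted overlap 21.45 mm² gives 118.63 mm² — area = 118.63 mm²; (rotated 30° about Z; rotation is an isometry so areas/perimeters/island counts are preserved). So its area = 118.63 mm². Layer 98 (z = 23.52): the cone does not reach this height (z outside [0, 6]); the cube at (4.5, 4.5) is absent (z outside [0, 20.5]); the r=9.5 sphere at (4, 10.5) slices to a regular 12-gon of circumradius 5.092 (√(r²−h²) with h=8.02 from center) (area = (12/2)·5.092²·sin(360°/12) = 77.79 mm²); Taking the union: only the r=9.5 sphere at (4, 10.5) is present, so the union is just that shape — area = 77.79 mm²; (rotated 30° about Z; rotation is an isometry so areas/perimeters/island counts are preserved). So its area = 77.79 mm². Layer 30 is larger (118.63 vs 77.79 mm²).

layer 30 (z = 7.2 mm)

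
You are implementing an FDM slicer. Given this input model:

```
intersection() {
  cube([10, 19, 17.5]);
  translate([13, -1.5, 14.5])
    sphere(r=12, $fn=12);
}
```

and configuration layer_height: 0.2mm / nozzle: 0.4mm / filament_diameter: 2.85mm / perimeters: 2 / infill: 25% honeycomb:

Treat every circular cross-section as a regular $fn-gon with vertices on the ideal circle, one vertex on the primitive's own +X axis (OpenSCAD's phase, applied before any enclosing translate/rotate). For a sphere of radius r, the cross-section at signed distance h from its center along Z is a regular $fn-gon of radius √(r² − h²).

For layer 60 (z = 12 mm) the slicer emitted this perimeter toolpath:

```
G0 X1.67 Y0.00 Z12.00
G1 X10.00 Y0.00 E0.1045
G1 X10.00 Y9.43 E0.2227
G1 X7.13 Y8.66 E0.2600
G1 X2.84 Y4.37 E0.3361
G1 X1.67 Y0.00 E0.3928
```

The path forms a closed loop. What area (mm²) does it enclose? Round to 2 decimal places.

56.46 mm²

Apply the shoelace formula to the sequence of (X, Y) vertices; enclosed area = 56.46 mm².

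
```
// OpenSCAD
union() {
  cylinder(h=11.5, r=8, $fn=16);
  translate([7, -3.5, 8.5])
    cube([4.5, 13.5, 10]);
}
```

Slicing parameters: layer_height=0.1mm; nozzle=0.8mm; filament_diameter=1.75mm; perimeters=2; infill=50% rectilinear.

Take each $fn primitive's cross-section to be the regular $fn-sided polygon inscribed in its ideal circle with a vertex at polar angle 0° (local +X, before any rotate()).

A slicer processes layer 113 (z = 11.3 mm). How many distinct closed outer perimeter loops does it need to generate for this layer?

At z = 11.3 mm: the r=8 cylinder contributes a regular 16-gon of circumradius 8; the cube at (7, -3.5) is present — its section is the full 4.5×13.5 rectangle; Combining (union): the regions partially overlap (shared area 4.48 mm²), so overlapping operands fuse into one piece — 1 connected region. The result has 1 disconnected region.

1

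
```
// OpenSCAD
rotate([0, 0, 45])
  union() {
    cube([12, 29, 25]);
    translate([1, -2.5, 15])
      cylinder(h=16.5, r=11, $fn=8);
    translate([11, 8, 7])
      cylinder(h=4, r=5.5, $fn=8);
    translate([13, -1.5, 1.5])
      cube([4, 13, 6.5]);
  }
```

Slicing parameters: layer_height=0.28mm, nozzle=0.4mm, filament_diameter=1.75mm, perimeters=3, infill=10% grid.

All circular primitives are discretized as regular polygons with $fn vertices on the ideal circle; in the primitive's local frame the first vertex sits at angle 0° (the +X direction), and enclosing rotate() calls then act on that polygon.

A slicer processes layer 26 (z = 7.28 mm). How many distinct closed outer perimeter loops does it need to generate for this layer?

1

At z = 7.28 mm: the cube is present — its section is the full 12×29 rectangle; the cylinder at (1, -2.5) is absent (z outside [15, 31.5]); the r=5.5 cylinder at (11, 8) contributes a regular 8-gon of circumradius 5.5; the 4×13 cube at (13, -1.5) contributes its full rectangle; Taking the union: the regions partially overlap (shared area 74.30 mm²), so overlapping operands fuse into one piece — 1 connected region; (rotated 45° about Z; rotation is an isometry so areas/perimeters/island counts are preserved). The result has 1 disconnected region.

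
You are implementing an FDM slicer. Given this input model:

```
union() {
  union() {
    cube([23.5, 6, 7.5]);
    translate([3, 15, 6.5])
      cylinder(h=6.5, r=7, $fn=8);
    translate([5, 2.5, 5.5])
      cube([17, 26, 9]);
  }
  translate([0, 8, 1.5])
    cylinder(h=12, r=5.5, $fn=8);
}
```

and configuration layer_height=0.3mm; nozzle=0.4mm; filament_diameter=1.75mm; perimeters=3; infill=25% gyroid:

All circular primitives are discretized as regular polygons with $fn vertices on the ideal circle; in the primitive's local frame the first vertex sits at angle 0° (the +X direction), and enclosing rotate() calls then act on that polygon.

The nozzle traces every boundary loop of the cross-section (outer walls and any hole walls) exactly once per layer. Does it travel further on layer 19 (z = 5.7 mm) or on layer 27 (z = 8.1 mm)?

layer 19 (z = 5.7 mm)

Layer 19 (z = 5.7): the cube (footprint 23.5×6) is included at this height (perimeter 59.00 mm); the cylinder at (3, 15) is not intersected at this z (z outside [6.5, 13]); the cube at (5, 2.5) is present — its section is the full 17×26 rectangle (perimeter 86.00 mm); Merging all regions: the regions partially overlap (shared area 59.50 mm²), so the edge portions inside another operand are dropped and the merged outline is re-measured after clipping — boundary = 104.00 mm; the r=5.5 cylinder at (0, 8) gives a regular 8-gon of circumradius 5.5 (constant along its height) (perimeter = 2·8·5.500·sin(180°/8) = 33.68 mm); Combining (union): the regions partially overlap (shared area 11.82 mm²), so the edge portions inside another operand are dropped and the merged outline is re-measured after clipping — boundary (outer + 1 inner loop) = 118.22 mm. So its perimeter = 118.22 mm. Layer 27 (z = 8.1): the cube is not intersected at this z (z outside [0, 7.5]); the r=7 cylinder at (3, 15) contributes a regular 8-gon of circumradius 7 (perimeter = 2·8·7.000·sin(180°/8) = 42.86 mm); the cube at (5, 2.5) is present — its section is the full 17×26 rectangle (perimeter 86.00 mm); Combining (union): the regions partially overlap (shared area 42.95 mm²), so the edge portions inside another operand are dropped and the merged outline is re-measured after clipping — boundary = 99.42 mm; the cylinder at (0, 8): section is a regular 8-gon, circumradius r=5.5 (perimeter = 2·8·5.500·sin(180°/8) = 33.68 mm); Taking the union: the regions partially overlap (shared area 26.96 mm²), so the edge portions inside another operand are dropped and the merged outline is re-measured after clipping — boundary = 108.25 mm. So its perimeter = 108.25 mm. Layer 19 is larger (118.22 vs 108.25 mm).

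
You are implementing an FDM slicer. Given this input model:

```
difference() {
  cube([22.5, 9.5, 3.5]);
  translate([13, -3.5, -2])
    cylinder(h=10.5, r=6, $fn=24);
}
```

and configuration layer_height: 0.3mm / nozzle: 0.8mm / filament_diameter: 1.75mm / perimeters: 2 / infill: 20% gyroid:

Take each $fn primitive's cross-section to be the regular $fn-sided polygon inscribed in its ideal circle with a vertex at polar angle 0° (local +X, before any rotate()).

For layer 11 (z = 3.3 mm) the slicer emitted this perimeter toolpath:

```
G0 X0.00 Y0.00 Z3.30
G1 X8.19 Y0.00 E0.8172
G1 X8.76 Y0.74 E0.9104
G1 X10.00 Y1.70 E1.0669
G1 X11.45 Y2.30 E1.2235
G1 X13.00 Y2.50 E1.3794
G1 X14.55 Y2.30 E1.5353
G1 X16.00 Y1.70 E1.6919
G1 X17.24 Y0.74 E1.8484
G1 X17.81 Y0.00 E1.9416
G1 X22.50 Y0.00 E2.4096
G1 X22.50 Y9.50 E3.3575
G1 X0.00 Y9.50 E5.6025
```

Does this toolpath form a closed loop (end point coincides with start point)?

Start point (G0): (0.00, 0.00). End point (last G1): the path does not return to the start — open.

no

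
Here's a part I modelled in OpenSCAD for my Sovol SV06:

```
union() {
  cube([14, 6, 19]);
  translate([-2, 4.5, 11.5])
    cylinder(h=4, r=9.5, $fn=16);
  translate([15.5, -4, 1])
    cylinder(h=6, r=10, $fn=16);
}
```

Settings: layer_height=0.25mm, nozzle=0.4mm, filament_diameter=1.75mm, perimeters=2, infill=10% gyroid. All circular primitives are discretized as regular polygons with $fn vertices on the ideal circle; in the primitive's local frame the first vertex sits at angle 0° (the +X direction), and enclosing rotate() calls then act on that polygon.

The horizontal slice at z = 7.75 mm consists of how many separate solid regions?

1

At z = 7.75 mm: the 14×6 cube contributes its full rectangle; the cylinder at (-2, 4.5) is absent (z outside [11.5, 15.5]); the cylinder at (15.5, -4) is absent (z outside [1, 7]); Taking the union: only the 14×6 cube is present, so the union is just that shape — 1 connected region. The result has 1 disconnected region.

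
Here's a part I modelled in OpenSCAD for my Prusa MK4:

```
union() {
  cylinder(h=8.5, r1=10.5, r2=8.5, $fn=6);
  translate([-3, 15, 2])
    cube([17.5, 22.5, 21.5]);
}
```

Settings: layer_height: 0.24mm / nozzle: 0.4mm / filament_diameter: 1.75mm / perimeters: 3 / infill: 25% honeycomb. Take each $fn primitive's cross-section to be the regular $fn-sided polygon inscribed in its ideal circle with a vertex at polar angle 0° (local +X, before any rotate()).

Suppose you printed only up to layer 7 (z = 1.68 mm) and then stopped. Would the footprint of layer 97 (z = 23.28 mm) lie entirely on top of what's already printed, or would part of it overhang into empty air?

Compare the two slices. At z = 1.68: the cone (r1=10.5→r2=8.5) has section circumradius 10.105 here — a regular 6-gon (area = (6/2)·10.105²·sin(360°/6) = 265.28 mm²); the cube at (-3, 15) is absent (z outside [2, 23.5]); Combining (union): only the cone is present, so the union is just that shape — area = 265.28 mm². At z = 23.28: the cone is absent (z outside [0, 8.5]); the 17.5×22.5 cube at (-3, 15) contributes its full rectangle (area 393.75 mm²); Combining (union): only the 17.5×22.5 cube at (-3, 15) is present, so the union is just that shape — area = 393.75 mm². Checking containment: at z = 23.28 the cross-section extends beyond the z = 1.68 cross-section by about 393.75 mm².

part overhangs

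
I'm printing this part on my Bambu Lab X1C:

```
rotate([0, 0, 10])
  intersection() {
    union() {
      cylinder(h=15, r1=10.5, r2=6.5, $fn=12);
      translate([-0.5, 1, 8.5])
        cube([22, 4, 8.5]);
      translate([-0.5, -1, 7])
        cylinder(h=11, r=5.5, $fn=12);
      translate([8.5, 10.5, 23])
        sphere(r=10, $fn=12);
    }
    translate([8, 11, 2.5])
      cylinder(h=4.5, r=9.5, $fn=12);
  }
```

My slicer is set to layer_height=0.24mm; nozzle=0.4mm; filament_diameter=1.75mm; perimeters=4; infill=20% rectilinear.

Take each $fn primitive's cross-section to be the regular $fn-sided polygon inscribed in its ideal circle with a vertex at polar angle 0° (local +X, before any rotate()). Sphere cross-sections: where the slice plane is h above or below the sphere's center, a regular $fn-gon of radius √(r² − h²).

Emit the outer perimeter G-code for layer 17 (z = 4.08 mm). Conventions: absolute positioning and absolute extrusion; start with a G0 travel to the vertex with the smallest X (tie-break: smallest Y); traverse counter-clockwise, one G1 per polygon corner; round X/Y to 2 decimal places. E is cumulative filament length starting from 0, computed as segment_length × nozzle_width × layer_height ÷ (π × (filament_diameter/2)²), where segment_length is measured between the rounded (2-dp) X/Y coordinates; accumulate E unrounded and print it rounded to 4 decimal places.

G0 X-2.58 Y8.83 Z4.08
G1 X-1.31 Y6.12 E0.1195
G1 X2.72 Y3.29 E0.3160
G1 X7.62 Y2.87 E0.5123
G1 X8.50 Y3.28 E0.5510
G1 X7.21 Y6.05 E0.6730
G1 X3.22 Y8.84 E0.8673
G1 X-1.63 Y9.27 E1.0616
G1 X-2.58 Y8.83 E1.1034

At z = 4.08 mm: the cone contributes a regular 12-gon of circumradius 9.412 (interpolated between r1=10.5 and r2=6.5 at t=0.272); the cube at (-0.5, 1) is absent (z outside [8.5, 17]); the cylinder at (-0.5, -1) is absent (z outside [7, 18]); the sphere at (8.5, 10.5) is absent (|z−center|=18.920 > r=10); Merging all regions: only the cone is present, so the union is just that shape — 1 connected region; the cylinder at (8, 11): section is a regular 12-gon, circumradius r=9.5; After intersecting: the r=9.5 cylinder at (8, 11) partially overlaps the result so far; clipping to the common part keeps 41.99 mm² — 1 connected region; (rotated 10° about Z; rotation is an isometry so areas/perimeters/island counts are preserved). The outline is a single polygon with 8 vertices. Extrusion per mm of travel: 0.4 × 0.24 / (π × 0.875²) = 0.039912. Accumulating E over each segment gives final E = 1.1034.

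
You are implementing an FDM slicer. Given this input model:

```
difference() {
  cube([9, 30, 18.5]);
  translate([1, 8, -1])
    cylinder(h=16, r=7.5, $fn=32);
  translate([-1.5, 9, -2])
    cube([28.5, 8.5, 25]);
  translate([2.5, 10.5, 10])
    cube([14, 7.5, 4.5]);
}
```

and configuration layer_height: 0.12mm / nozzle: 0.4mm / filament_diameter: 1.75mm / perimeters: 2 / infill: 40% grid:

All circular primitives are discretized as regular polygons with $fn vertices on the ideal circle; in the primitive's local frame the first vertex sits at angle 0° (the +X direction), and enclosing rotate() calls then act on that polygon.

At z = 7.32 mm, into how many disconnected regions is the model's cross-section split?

At z = 7.32 mm: the cube is present — its section is the full 9×30 rectangle; the r=7.5 cylinder at (1, 8) gives a regular 32-gon of circumradius 7.5 (constant along its height); the 28.5×8.5 cube at (-1.5, 9) contributes its full rectangle; the cube at (2.5, 10.5) is absent (z outside [10, 14.5]); Subtracting the remaining from the first: starting from the 9×30 cube, the r=7.5 cylinder at (1, 8) partially overlaps it — only the 102.69 mm² overlap (of its 175.58 mm²) is removed, clipping the outline; the 28.5×8.5 cube at (-1.5, 9) partially overlaps it — only the 33.60 mm² overlap (of its 242.25 mm²) is removed, clipping the outline — 2 connected regions. The result has 2 disconnected regions.

2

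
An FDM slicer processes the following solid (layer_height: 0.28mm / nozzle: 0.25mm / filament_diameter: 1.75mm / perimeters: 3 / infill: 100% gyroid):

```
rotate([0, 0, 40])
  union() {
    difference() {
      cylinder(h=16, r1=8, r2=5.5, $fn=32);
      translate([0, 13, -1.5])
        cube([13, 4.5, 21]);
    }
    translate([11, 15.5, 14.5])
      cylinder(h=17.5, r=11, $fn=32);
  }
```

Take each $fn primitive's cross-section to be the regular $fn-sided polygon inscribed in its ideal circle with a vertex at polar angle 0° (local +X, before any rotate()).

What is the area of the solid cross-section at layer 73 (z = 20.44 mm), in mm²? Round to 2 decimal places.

At z = 20.44 mm: the cone does not reach this height (z outside [0, 16]); the cube at (0, 13) is not intersected at this z (z outside [-1.5, 19.5]); After the difference (first − rest): the first operand is absent here, so nothing remains; the cylinder at (11, 15.5): section is a regular 32-gon, circumradius r=11 (area = (32/2)·11.000²·sin(360°/32) = 377.69 mm²); Merging all regions: only the r=11 cylinder at (11, 15.5) is present, so the union is just that shape — area = 377.69 mm²; (rotated 40° about Z; rotation is an isometry so areas/perimeters/island counts are preserved). Overall, the cross-section is a single solid region. Net area = 377.69 mm².

377.69 mm²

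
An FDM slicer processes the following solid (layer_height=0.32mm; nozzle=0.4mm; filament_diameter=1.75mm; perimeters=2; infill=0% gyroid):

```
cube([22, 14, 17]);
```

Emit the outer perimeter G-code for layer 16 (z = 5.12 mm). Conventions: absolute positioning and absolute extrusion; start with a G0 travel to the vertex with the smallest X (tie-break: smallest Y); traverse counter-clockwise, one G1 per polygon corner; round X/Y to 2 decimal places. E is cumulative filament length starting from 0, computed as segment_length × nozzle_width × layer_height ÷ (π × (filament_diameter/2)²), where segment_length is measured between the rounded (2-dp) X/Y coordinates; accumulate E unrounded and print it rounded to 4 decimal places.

At z = 5.12 mm: the cube (footprint 22×14) is included at this height. The outline is a single polygon with 4 vertices. Extrusion per mm of travel: 0.4 × 0.32 / (π × 0.875²) = 0.053216. Accumulating E over each segment gives final E = 3.8316.

G0 X0.00 Y0.00 Z5.12
G1 X22.00 Y0.00 E1.1708
G1 X22.00 Y14.00 E1.9158
G1 X0.00 Y14.00 E3.0865
G1 X0.00 Y0.00 E3.8316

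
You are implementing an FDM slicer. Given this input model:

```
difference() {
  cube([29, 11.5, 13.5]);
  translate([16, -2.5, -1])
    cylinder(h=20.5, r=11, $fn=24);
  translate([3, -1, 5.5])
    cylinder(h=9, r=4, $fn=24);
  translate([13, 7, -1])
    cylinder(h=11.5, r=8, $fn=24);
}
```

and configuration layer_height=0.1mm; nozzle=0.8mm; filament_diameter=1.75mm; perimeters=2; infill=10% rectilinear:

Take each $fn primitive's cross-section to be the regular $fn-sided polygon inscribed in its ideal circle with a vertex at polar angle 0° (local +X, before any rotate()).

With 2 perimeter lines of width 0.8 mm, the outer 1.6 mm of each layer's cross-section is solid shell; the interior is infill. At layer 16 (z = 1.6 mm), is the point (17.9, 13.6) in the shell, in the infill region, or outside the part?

outside

At z = 1.6 mm: the cube is present — its section is the full 29×11.5 rectangle; the r=11 cylinder at (16, -2.5) gives a regular 24-gon of circumradius 11 (constant along its height); the cylinder at (3, -1) does not reach this height (z outside [5.5, 14.5]); the r=8 cylinder at (13, 7) gives a regular 24-gon of circumradius 8 (constant along its height); Taking the first minus the rest: starting from the 29×11.5 cube, the r=11 cylinder at (16, -2.5) partially overlaps it — only the 133.73 mm² overlap (of its 375.81 mm²) is removed, clipping the outline; the r=8 cylinder at (13, 7) partially overlaps it — only the 68.43 mm² overlap (of its 198.77 mm²) is removed, clipping the outline — 2 connected regions. Overall, the cross-section has 2 separate islands. The nearest boundary edge runs (19.93, 11.00)→(19.54, 11.50); distance from the point to it = 2.67 mm. The point is not inside any of the regions above, so it lies outside the cross-section (2.67 mm from the nearest boundary).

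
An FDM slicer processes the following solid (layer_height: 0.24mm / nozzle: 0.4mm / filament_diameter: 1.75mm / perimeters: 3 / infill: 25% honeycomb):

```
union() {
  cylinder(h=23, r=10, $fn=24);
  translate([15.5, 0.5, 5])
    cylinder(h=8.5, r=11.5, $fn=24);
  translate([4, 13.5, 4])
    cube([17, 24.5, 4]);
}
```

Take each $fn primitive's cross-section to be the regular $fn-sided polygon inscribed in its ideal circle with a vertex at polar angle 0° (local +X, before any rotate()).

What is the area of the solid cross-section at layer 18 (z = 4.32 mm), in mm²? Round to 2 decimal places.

At z = 4.32 mm: the cylinder: section is a regular 24-gon, circumradius r=10 (area = (24/2)·10.000²·sin(360°/24) = 310.58 mm²); the cylinder at (15.5, 0.5) does not reach this height (z outside [5, 13.5]); the 17×24.5 cube at (4, 13.5) contributes its full rectangle (area 416.50 mm²); Taking the union: the 2 present regions are separate (no shared area or edge), so areas and boundary lengths simply add and each stays a separate island — area = 727.08 mm². Overall, the cross-section has 2 separate islands. Net area = 727.08 mm².

727.08 mm²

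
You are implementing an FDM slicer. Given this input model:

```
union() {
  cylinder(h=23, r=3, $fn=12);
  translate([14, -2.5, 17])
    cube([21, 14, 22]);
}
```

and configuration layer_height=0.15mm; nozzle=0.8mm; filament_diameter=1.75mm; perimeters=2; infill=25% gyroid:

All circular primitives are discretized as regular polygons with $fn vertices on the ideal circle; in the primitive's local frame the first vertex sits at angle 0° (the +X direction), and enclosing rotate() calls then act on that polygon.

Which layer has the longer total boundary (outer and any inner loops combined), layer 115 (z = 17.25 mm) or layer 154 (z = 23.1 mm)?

layer 115 (z = 17.25 mm)

Layer 115 (z = 17.25): the cylinder: section is a regular 12-gon, circumradius r=3 (perimeter = 2·12·3.000·sin(180°/12) = 18.63 mm); the cube at (14, -2.5) is present — its section is the full 21×14 rectangle (perimeter 70.00 mm); Merging all regions: the 2 present regions are separate (no shared area or edge), so areas and boundary lengths simply add and each stays a separate island — boundary = 88.63 mm. So its perimeter = 88.63 mm. Layer 154 (z = 23.1): the cylinder is absent (z outside [0, 23]); the 21×14 cube at (14, -2.5) contributes its full rectangle (perimeter 70.00 mm); Combining (union): only the 21×14 cube at (14, -2.5) is present, so the union is just that shape — boundary = 70.00 mm. So its perimeter = 70.00 mm. Layer 115 is larger (88.63 vs 70.00 mm).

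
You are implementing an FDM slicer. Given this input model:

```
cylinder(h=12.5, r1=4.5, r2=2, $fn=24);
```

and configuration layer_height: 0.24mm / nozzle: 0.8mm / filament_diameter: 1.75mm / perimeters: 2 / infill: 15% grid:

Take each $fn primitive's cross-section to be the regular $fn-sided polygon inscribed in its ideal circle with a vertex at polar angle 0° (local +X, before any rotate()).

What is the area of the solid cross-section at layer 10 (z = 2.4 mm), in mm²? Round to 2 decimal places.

At z = 2.4 mm: the cone (r1=4.5→r2=2) has section circumradius 4.020 here — a regular 24-gon (area = (24/2)·4.020²·sin(360°/24) = 50.19 mm²). Overall, the cross-section is a single solid region. Net area = 50.19 mm².

50.19 mm²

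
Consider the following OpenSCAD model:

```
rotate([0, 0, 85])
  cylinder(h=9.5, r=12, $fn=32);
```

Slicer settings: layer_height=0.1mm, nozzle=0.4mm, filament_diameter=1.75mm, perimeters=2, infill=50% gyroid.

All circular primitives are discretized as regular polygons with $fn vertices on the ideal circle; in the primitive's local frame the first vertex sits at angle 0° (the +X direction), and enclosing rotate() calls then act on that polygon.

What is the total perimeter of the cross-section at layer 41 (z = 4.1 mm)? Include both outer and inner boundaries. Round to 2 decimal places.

At z = 4.1 mm: the r=12 cylinder gives a regular 32-gon of circumradius 12 (constant along its height) (perimeter = 2·32·12.000·sin(180°/32) = 75.28 mm); (rotated 85° about Z; rotation is an isometry so areas/perimeters/island counts are preserved). Overall, the cross-section is a single solid region. Total boundary length (outer) = 75.28 mm.

75.28 mm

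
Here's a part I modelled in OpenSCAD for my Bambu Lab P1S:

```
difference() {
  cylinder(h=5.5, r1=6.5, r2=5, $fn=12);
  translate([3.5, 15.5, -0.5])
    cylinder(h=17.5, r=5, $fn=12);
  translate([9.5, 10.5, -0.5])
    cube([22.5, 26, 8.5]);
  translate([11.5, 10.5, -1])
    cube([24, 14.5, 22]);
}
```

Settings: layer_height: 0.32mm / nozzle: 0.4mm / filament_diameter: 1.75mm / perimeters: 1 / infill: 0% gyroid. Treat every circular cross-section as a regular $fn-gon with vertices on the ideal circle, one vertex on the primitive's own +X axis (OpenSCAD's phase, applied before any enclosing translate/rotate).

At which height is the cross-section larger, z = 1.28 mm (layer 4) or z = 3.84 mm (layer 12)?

layer 4 (z = 1.28 mm)

Layer 4 (z = 1.28): the cone: at t=0.233 of its height the radius interpolates to r₁+(r₂−r₁)t = 6.151, giving a regular 12-gon of that circumradius (area = (12/2)·6.151²·sin(360°/12) = 113.50 mm²); the cylinder at (3.5, 15.5): section is a regular 12-gon, circumradius r=5 (area = (12/2)·5.000²·sin(360°/12) = 75.00 mm²); the cube at (9.5, 10.5) is present — its section is the full 22.5×26 rectangle (area 585.00 mm²); the cube at (11.5, 10.5) is present — its section is the full 24×14.5 rectangle (area 348.00 mm²); After the difference (first − rest): starting from the cone (113.50 mm²), the r=5 cylinder at (3.5, 15.5) misses the remaining region (no effect); the 22.5×26 cube at (9.5, 10.5) misses the remaining region (no effect); the 24×14.5 cube at (11.5, 10.5) misses the remaining region (no effect) — area = 113.50 mm². So its area = 113.50 mm². Layer 12 (z = 3.84): the cone contributes a regular 12-gon of circumradius 5.453 (interpolated between r1=6.5 and r2=5 at t=0.698) (area = (12/2)·5.453²·sin(360°/12) = 89.20 mm²); the r=5 cylinder at (3.5, 15.5) gives a regular 12-gon of circumradius 5 (constant along its height) (area = (12/2)·5.000²·sin(360°/12) = 75.00 mm²); the 22.5×26 cube at (9.5, 10.5) contributes its full rectangle (area 585.00 mm²); the 24×14.5 cube at (11.5, 10.5) contributes its full rectangle (area 348.00 mm²); After the difference (first − rest): starting from the cone (89.20 mm²), the r=5 cylinder at (3.5, 15.5) misses the remaining region (no effect); the 22.5×26 cube at (9.5, 10.5) misses the remaining region (no effect); the 24×14.5 cube at (11.5, 10.5) misses the remaining region (no effect) — area = 89.20 mm². So its area = 89.20 mm². Layer 4 is larger (113.50 vs 89.20 mm²).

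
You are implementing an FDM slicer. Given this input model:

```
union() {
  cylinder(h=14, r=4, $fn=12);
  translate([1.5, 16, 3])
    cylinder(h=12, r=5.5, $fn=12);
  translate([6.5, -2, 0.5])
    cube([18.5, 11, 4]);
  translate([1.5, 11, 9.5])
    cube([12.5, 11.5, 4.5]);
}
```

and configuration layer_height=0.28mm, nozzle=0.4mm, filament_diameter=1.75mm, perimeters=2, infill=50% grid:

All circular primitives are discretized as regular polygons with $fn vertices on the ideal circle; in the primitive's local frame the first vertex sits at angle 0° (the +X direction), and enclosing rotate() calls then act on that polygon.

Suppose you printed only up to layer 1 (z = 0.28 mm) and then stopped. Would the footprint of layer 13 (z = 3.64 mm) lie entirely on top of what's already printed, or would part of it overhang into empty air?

Compare the two slices. At z = 0.28: the cylinder: section is a regular 12-gon, circumradius r=4 (area = (12/2)·4.000²·sin(360°/12) = 48.00 mm²); the cylinder at (1.5, 16) is not intersected at this z (z outside [3, 15]); the cube at (6.5, -2) is absent (z outside [0.5, 4.5]); the cube at (1.5, 11) is not intersected at this z (z outside [9.5, 14]); Taking the union: only the r=4 cylinder is present, so the union is just that shape — area = 48.00 mm². At z = 3.64: the r=4 cylinder contributes a regular 12-gon of circumradius 4 (area = (12/2)·4.000²·sin(360°/12) = 48.00 mm²); the r=5.5 cylinder at (1.5, 16) gives a regular 12-gon of circumradius 5.5 (constant along its height) (area = (12/2)·5.500²·sin(360°/12) = 90.75 mm²); the 18.5×11 cube at (6.5, -2) contributes its full rectangle (area 203.50 mm²); the cube at (1.5, 11) is not intersected at this z (z outside [9.5, 14]); Merging all regions: the 3 present regions are separate (no shared area or edge), so areas and boundary lengths simply add and each stays a separate island — area = 342.25 mm². Checking containment: at z = 3.64 the cross-section extends beyond the z = 0.28 cross-section by about 294.25 mm².

part overhangs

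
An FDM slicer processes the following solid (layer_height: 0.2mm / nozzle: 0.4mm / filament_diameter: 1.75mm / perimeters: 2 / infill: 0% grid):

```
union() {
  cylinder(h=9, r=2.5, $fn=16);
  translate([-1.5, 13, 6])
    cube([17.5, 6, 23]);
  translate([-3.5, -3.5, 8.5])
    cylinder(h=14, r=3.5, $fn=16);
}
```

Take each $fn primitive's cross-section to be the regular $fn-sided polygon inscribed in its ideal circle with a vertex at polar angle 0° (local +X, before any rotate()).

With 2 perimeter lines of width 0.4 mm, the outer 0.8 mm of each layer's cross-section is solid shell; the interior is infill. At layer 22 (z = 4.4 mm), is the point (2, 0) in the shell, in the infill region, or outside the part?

shell

At z = 4.4 mm: the r=2.5 cylinder contributes a regular 16-gon of circumradius 2.5; the cube at (-1.5, 13) does not reach this height (z outside [6, 29]); the cylinder at (-3.5, -3.5) is absent (z outside [8.5, 22.5]); Merging all regions: only the r=2.5 cylinder is present, so the union is just that shape — 1 connected region. Overall, the cross-section is a single solid region. The nearest boundary edge runs (2.50, 0.00)→(2.31, 0.96); distance from the point to it = 0.49 mm. The point is inside the cross-section, 0.49 mm from the nearest boundary — within the 0.8 mm shell band (2 × 0.4).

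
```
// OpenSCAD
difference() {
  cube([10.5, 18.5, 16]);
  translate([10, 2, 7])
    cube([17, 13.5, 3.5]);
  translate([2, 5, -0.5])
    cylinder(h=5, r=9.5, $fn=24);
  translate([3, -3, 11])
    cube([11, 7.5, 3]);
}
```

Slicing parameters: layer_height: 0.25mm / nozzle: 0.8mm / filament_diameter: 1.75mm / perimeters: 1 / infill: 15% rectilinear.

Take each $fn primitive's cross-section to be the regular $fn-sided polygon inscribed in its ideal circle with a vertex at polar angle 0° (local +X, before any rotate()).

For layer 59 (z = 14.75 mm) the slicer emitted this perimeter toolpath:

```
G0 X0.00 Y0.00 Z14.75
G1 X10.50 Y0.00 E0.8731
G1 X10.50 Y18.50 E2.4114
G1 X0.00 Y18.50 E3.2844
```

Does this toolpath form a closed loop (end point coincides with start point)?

Start point (G0): (0.00, 0.00). End point (last G1): the path does not return to the start — open.

no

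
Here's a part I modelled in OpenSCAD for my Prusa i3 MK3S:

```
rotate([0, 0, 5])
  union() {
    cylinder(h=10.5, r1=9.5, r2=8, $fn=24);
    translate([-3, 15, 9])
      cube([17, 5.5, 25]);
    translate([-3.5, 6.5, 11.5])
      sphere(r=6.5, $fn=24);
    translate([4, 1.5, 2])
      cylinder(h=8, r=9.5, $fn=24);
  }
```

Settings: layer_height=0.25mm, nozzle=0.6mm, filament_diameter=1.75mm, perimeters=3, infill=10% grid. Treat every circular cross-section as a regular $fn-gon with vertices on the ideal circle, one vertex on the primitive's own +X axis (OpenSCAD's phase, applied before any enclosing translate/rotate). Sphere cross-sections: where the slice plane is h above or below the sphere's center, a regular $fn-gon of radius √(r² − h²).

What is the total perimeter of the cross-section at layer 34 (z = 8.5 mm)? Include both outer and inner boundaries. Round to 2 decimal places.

70.91 mm

At z = 8.5 mm: the cone: at t=0.810 of its height the radius interpolates to r₁+(r₂−r₁)t = 8.286, giving a regular 24-gon of that circumradius (perimeter = 2·24·8.286·sin(180°/24) = 51.91 mm); the cube at (-3, 15) is not intersected at this z (z outside [9, 34]); the sphere at (-3.5, 6.5): section is a regular 24-gon, circumradius = √(r²−h²) = √(6.5²−3²) = 5.766 (perimeter = 2·24·5.766·sin(180°/24) = 36.13 mm); the r=9.5 cylinder at (4, 1.5) contributes a regular 24-gon of circumradius 9.5 (perimeter = 2·24·9.500·sin(180°/24) = 59.52 mm); Taking the union: the regions partially overlap (shared area 228.43 mm²), so the edge portions inside another operand are dropped and the merged outline is re-measured after clipping — boundary = 70.91 mm; (rotated 5° about Z; rotation is an isometry so areas/perimeters/island counts are preserved). Overall, the cross-section is a single solid region. Total boundary length (outer) = 70.91 mm.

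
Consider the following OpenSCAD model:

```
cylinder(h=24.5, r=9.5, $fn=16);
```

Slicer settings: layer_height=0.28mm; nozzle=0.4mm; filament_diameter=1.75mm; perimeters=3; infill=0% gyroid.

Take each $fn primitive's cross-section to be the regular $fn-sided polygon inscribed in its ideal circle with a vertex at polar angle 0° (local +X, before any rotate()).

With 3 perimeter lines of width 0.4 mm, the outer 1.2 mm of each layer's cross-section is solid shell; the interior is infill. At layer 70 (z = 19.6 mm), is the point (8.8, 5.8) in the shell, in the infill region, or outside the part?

At z = 19.6 mm: the r=9.5 cylinder contributes a regular 16-gon of circumradius 9.5. Overall, the cross-section is a single solid region. The nearest boundary edge runs (8.78, 3.64)→(6.72, 6.72); distance from the point to it = 1.22 mm. The point is not inside any of the regions above, so it lies outside the cross-section (1.22 mm from the nearest boundary).

outside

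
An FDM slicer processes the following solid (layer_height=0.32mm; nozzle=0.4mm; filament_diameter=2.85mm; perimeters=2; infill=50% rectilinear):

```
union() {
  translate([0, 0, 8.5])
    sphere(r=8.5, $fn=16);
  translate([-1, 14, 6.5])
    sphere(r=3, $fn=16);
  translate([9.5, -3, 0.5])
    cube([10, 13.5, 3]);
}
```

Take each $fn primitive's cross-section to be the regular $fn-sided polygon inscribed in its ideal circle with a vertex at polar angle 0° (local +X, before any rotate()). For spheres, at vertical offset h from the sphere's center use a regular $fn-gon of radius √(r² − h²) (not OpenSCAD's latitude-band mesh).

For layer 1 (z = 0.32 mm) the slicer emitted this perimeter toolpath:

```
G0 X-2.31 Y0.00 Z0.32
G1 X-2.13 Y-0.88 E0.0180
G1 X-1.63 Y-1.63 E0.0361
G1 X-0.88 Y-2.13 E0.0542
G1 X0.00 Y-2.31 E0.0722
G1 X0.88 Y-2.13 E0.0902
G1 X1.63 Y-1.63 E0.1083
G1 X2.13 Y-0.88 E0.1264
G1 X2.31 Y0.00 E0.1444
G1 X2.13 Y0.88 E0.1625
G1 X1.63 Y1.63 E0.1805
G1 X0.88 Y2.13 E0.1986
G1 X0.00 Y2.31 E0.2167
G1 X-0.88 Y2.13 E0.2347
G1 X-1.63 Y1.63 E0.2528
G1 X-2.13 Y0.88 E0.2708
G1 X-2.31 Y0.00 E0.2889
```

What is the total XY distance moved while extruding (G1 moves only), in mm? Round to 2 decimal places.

14.40 mm

Sum the Euclidean lengths of each G1 segment: total = 14.40 mm.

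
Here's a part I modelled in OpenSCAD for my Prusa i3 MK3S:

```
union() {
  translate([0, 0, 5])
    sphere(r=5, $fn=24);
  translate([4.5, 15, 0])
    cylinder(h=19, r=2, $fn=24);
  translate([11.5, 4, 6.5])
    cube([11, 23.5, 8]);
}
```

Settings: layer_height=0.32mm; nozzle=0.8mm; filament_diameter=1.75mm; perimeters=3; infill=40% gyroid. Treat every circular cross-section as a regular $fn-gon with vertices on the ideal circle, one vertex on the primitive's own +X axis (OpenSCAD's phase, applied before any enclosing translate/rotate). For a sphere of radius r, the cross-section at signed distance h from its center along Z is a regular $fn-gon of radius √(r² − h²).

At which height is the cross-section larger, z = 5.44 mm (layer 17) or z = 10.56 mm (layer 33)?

Layer 17 (z = 5.44): the r=5 sphere slices to a regular 24-gon of circumradius 4.981 (√(r²−h²) with h=0.44 from center) (area = (24/2)·4.981²·sin(360°/24) = 77.04 mm²); the r=2 cylinder at (4.5, 15) contributes a regular 24-gon of circumradius 2 (area = (24/2)·2.000²·sin(360°/24) = 12.42 mm²); the cube at (11.5, 4) is not intersected at this z (z outside [6.5, 14.5]); Taking the union: the 2 present regions are separate (no shared area or edge), so areas and boundary lengths simply add and each stays a separate island — area = 89.47 mm². So its area = 89.47 mm². Layer 33 (z = 10.56): the sphere is absent (|z−center|=5.560 > r=5); the cylinder at (4.5, 15): section is a regular 24-gon, circumradius r=2 (area = (24/2)·2.000²·sin(360°/24) = 12.42 mm²); the cube at (11.5, 4) is present — its section is the full 11×23.5 rectangle (area 258.50 mm²); Taking the union: the 2 present regions are separate (no shared area or edge), so areas and boundary lengths simply add and each stays a separate island — area = 270.92 mm². So its area = 270.92 mm². Layer 33 is larger (270.92 vs 89.47 mm²).

layer 33 (z = 10.56 mm)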